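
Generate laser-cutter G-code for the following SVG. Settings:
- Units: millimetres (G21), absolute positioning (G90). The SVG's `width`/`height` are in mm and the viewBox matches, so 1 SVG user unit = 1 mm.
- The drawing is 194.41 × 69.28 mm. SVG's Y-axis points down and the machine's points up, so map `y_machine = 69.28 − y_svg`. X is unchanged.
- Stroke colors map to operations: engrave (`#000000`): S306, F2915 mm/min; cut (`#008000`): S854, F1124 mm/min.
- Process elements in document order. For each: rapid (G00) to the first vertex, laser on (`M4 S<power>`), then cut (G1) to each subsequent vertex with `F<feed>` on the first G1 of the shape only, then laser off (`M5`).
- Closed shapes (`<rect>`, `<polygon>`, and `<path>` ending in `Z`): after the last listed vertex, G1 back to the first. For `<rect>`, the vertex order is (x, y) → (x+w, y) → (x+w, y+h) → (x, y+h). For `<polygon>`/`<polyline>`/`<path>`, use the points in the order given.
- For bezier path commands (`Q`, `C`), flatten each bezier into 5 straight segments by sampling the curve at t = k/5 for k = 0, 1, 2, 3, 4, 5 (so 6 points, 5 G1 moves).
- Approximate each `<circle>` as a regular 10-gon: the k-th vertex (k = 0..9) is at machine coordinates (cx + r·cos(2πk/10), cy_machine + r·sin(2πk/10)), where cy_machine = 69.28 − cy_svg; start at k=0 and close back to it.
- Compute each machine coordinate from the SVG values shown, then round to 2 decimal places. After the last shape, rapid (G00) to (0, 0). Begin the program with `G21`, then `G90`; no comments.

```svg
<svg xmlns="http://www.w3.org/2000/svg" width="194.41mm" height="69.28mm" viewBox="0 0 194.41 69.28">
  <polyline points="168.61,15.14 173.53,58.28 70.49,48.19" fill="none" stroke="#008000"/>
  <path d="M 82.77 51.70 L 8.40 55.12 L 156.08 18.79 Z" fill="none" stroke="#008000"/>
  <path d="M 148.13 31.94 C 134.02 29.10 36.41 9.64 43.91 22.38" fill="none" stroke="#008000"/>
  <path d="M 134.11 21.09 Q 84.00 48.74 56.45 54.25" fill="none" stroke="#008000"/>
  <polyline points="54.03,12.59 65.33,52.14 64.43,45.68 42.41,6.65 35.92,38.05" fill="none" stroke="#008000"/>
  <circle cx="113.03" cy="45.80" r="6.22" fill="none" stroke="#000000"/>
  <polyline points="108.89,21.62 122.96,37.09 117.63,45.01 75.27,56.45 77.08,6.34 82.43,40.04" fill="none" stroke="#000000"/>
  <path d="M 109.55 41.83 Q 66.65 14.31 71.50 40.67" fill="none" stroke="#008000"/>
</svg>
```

G21
G90
G00 X168.61 Y54.14
M4 S854
G1 X173.53 Y11.00 F1124
G1 X70.49 Y21.09
M5
G00 X82.77 Y17.58
M4 S854
G1 X8.40 Y14.16 F1124
G1 X156.08 Y50.49
G1 X82.77 Y17.58
M5
G00 X148.13 Y37.34
M4 S854
G1 X131.15 Y40.65 F1124
G1 X103.19 Y45.60
G1 X73.29 Y49.86
G1 X50.51 Y51.07
G1 X43.91 Y46.90
M5
G00 X134.11 Y48.19
M4 S854
G1 X114.97 Y38.02 F1124
G1 X97.63 Y29.61
G1 X82.10 Y22.98
G1 X68.37 Y18.12
G1 X56.45 Y15.03
M5
G00 X54.03 Y56.69
M4 S854
G1 X65.33 Y17.14 F1124
G1 X64.43 Y23.60
G1 X42.41 Y62.63
G1 X35.92 Y31.23
M5
G00 X119.25 Y23.48
M4 S306
G1 X118.06 Y27.14 F2915
G1 X114.95 Y29.40
G1 X111.11 Y29.40
G1 X108.00 Y27.14
G1 X106.81 Y23.48
G1 X108.00 Y19.82
G1 X111.11 Y17.56
G1 X114.95 Y17.56
G1 X118.06 Y19.82
G1 X119.25 Y23.48
M5
G00 X108.89 Y47.66
M4 S306
G1 X122.96 Y32.19 F2915
G1 X117.63 Y24.27
G1 X75.27 Y12.83
G1 X77.08 Y62.94
G1 X82.43 Y29.24
M5
G00 X109.55 Y27.45
M4 S854
G1 X94.30 Y36.30 F1124
G1 X82.87 Y40.85
G1 X75.26 Y41.08
G1 X71.47 Y37.00
G1 X71.50 Y28.61
M5
G00 X0.00 Y0.00

Since the viewBox matches the mm dimensions, user units are millimetres directly. The only transform is the Y-flip y_m = 69.28 − y_svg.

Shape 1 is a open polyline drawn with `<polyline>`. Its stroke #008000 means cut at S854, F1124. After flipping Y the toolpath is (168.61,54.14) → (173.53,11.00) → (70.49,21.09).

Shape 2 is a closed polygon drawn with `<path>`. Its stroke #008000 means cut at S854, F1124. After flipping Y the toolpath is (82.77,17.58) → (8.40,14.16) → (156.08,50.49) → (82.77,17.58), returning to the start.

Shape 3 is a cubic bezier drawn with `<path>`. Its stroke #008000 means cut at S854, F1124. After flipping Y the toolpath is (148.13,37.34) → (131.15,40.65) → (103.19,45.60) → (73.29,49.86) → (50.51,51.07) → (43.91,46.90).

Shape 4 is a quadratic bezier drawn with `<path>`. Its stroke #008000 means cut at S854, F1124. After flipping Y the toolpath is (134.11,48.19) → (114.97,38.02) → (97.63,29.61) → (82.10,22.98) → (68.37,18.12) → (56.45,15.03).

Shape 5 is a open polyline drawn with `<polyline>`. Its stroke #008000 means cut at S854, F1124. After flipping Y the toolpath is (54.03,56.69) → (65.33,17.14) → (64.43,23.60) → (42.41,62.63) → (35.92,31.23).

Shape 6 is a circle drawn with `<circle>`. Its stroke #000000 means engrave at S306, F2915. After flipping Y the toolpath is (119.25,23.48) → (118.06,27.14) → (114.95,29.40) → (111.11,29.40) → (108.00,27.14) → (106.81,23.48) → (108.00,19.82) → (111.11,17.56) → (114.95,17.56) → (118.06,19.82) → (119.25,23.48), returning to the start.

Shape 7 is a open polyline drawn with `<polyline>`. Its stroke #000000 means engrave at S306, F2915. After flipping Y the toolpath is (108.89,47.66) → (122.96,32.19) → (117.63,24.27) → (75.27,12.83) → (77.08,62.94) → (82.43,29.24).

Shape 8 is a quadratic bezier drawn with `<path>`. Its stroke #008000 means cut at S854, F1124. After flipping Y the toolpath is (109.55,27.45) → (94.30,36.30) → (82.87,40.85) → (75.26,41.08) → (71.47,37.00) → (71.50,28.61).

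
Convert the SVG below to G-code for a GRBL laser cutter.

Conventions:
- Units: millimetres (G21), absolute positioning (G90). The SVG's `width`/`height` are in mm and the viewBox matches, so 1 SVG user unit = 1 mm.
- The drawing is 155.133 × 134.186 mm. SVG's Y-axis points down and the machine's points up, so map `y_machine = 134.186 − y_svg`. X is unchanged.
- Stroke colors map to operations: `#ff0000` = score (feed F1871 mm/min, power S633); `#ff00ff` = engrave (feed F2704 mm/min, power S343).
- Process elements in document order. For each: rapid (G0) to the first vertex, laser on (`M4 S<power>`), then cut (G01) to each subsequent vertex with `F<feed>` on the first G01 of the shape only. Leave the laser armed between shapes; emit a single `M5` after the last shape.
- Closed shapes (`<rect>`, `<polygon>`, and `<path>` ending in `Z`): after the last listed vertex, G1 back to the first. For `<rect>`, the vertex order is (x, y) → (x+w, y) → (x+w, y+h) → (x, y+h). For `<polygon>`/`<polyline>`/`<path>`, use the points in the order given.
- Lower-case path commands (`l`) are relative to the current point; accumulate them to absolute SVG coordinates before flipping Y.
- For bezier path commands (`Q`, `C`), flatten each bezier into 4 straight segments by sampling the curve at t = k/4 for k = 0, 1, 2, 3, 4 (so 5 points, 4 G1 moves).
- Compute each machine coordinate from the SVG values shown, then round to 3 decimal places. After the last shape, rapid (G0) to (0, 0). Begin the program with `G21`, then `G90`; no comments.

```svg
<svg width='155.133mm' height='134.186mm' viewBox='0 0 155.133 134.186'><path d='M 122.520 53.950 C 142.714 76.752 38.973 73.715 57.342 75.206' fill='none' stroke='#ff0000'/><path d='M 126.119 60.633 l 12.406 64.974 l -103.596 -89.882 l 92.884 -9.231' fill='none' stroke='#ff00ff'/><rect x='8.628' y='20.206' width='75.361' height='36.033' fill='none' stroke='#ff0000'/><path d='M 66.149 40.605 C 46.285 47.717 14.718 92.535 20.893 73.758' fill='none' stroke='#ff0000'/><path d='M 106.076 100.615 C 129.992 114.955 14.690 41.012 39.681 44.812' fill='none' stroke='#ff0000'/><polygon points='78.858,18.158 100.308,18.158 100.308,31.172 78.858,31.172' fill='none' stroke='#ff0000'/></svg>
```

viewBox `0 0 155.133 134.186` with mm width/height → 1 unit = 1 mm. Flip: y_m = 134.186 − y_svg.

**Shape 1** — `<path>` cubic bezier, stroke `#ff0000` → score (S633, F1871). Control points (SVG): P0=(122.520,53.950), P1=(142.714,76.752), P2=(38.973,73.715), P3=(57.342,75.206); sampled at t=k/4. Machine vertices: (122.520,80.236) → (118.272,67.505) → (90.615,61.616) → (62.616,59.724) → (57.342,58.980). Open path.

**Shape 2** — `<path>` open polyline, stroke `#ff00ff` → engrave (S343, F2704). Machine vertices: (126.119,73.553) → (138.525,8.579) → (34.929,98.461) → (127.813,107.692). Open path.

**Shape 3** — `<rect>` rectangle, stroke `#ff0000` → score (S633, F1871). Machine vertices: (8.628,113.980) → (83.989,113.980) → (83.989,77.947) → (8.628,77.947) → (8.628,113.980). Closed: final G1 returns to the first vertex.

**Shape 4** — `<path>` cubic bezier, stroke `#ff0000` → score (S633, F1871). Control points (SVG): P0=(66.149,40.605), P1=(46.285,47.717), P2=(14.718,92.535), P3=(20.893,73.758); sampled at t=k/4. Machine vertices: (66.149,93.581) → (49.829,82.760) → (33.756,67.296) → (22.566,56.686) → (20.893,60.428). Open path.

**Shape 5** — `<path>` cubic bezier, stroke `#ff0000` → score (S633, F1871). Control points (SVG): P0=(106.076,100.615), P1=(129.992,114.955), P2=(14.690,41.012), P3=(39.681,44.812); sampled at t=k/4. Machine vertices: (106.076,33.571) → (102.277,36.775) → (72.475,57.520) → (42.875,80.241) → (39.681,89.374). Open path.

**Shape 6** — `<polygon>` rectangle, stroke `#ff0000` → score (S633, F1871). Machine vertices: (78.858,116.028) → (100.308,116.028) → (100.308,103.014) → (78.858,103.014) → (78.858,116.028). Closed: final G1 returns to the first vertex.

G21
G90
G0 X122.520 Y80.236
M4 S633
G01 X118.272 Y67.505 F1871
G01 X90.615 Y61.616
G01 X62.616 Y59.724
G01 X57.342 Y58.980
G0 X126.119 Y73.553
M4 S343
G01 X138.525 Y8.579 F2704
G01 X34.929 Y98.461
G01 X127.813 Y107.692
G0 X8.628 Y113.980
M4 S633
G01 X83.989 Y113.980 F1871
G01 X83.989 Y77.947
G01 X8.628 Y77.947
G01 X8.628 Y113.980
G0 X66.149 Y93.581
M4 S633
G01 X49.829 Y82.760 F1871
G01 X33.756 Y67.296
G01 X22.566 Y56.686
G01 X20.893 Y60.428
G0 X106.076 Y33.571
M4 S633
G01 X102.277 Y36.775 F1871
G01 X72.475 Y57.520
G01 X42.875 Y80.241
G01 X39.681 Y89.374
G0 X78.858 Y116.028
M4 S633
G01 X100.308 Y116.028 F1871
G01 X100.308 Y103.014
G01 X78.858 Y103.014
G01 X78.858 Y116.028
M5
G0 X0.000 Y0.000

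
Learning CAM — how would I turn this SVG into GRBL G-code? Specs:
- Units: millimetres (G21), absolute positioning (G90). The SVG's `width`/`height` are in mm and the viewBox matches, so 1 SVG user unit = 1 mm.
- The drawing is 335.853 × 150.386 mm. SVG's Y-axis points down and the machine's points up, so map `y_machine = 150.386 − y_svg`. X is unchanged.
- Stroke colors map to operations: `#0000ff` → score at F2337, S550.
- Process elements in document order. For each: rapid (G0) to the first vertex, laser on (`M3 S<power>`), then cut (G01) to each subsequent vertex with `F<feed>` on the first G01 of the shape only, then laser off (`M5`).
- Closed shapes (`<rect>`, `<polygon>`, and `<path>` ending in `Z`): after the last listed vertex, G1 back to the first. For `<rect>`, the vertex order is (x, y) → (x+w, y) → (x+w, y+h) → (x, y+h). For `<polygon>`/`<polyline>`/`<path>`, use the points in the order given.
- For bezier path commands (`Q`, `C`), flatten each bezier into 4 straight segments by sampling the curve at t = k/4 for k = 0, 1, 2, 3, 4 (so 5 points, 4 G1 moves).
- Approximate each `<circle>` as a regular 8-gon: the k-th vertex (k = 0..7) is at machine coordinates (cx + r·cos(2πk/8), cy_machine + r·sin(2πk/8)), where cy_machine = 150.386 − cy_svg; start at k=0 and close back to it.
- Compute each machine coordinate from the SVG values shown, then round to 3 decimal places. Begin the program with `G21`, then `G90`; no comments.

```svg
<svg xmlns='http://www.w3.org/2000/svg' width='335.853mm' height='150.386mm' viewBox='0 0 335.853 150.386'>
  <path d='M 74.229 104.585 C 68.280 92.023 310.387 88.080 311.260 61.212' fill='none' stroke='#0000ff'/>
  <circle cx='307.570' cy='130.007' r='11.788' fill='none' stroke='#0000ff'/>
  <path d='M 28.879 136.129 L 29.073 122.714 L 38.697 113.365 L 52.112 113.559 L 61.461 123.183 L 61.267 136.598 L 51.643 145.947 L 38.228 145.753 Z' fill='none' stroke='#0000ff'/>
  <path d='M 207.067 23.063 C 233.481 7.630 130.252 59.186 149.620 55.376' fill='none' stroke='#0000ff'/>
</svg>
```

G21
G90
G0 X74.229 Y45.801
M3 S550
G01 X108.633 Y54.099 F2337
G01 X190.186 Y62.123
G01 X273.019 Y72.829
G01 X311.260 Y89.174
M5
G0 X319.358 Y20.379
M3 S550
G01 X315.905 Y28.714 F2337
G01 X307.570 Y32.167
G01 X299.235 Y28.714
G01 X295.782 Y20.379
G01 X299.235 Y12.044
G01 X307.570 Y8.591
G01 X315.905 Y12.044
G01 X319.358 Y20.379
M5
G0 X28.879 Y14.257
M3 S550
G01 X29.073 Y27.672 F2337
G01 X38.697 Y37.021
G01 X52.112 Y36.827
G01 X61.461 Y27.203
G01 X61.267 Y13.788
G01 X51.643 Y4.439
G01 X38.228 Y4.633
G01 X28.879 Y14.257
M5
G0 X207.067 Y127.323
M3 S550
G01 X206.511 Y128.249 F2337
G01 X180.986 Y115.525
G01 X154.140 Y100.622
G01 X149.620 Y95.010
M5

viewBox `0 0 335.853 150.386` with mm width/height → 1 unit = 1 mm. Flip: y_m = 150.386 − y_svg.

**Shape 1** — `<path>` cubic bezier, stroke `#0000ff` → score (S550, F2337). Control points (SVG): P0=(74.229,104.585), P1=(68.280,92.023), P2=(310.387,88.080), P3=(311.260,61.212); sampled at t=k/4. Machine vertices: (74.229,45.801) → (108.633,54.099) → (190.186,62.123) → (273.019,72.829) → (311.260,89.174). Open path.

**Shape 2** — `<circle>` circle, stroke `#0000ff` → score (S550, F2337). Machine vertices: (319.358,20.379) → (315.905,28.714) → (307.570,32.167) → (299.235,28.714) → (295.782,20.379) → (299.235,12.044) → (307.570,8.591) → (315.905,12.044) → (319.358,20.379). Closed: final G1 returns to the first vertex.

**Shape 3** — `<path>` regular polygon, stroke `#0000ff` → score (S550, F2337). Machine vertices: (28.879,14.257) → (29.073,27.672) → (38.697,37.021) → (52.112,36.827) → (61.461,27.203) → (61.267,13.788) → (51.643,4.439) → (38.228,4.633) → (28.879,14.257). Closed: final G1 returns to the first vertex.

**Shape 4** — `<path>` cubic bezier, stroke `#0000ff` → score (S550, F2337). Control points (SVG): P0=(207.067,23.063), P1=(233.481,7.630), P2=(130.252,59.186), P3=(149.620,55.376); sampled at t=k/4. Machine vertices: (207.067,127.323) → (206.511,128.249) → (180.986,115.525) → (154.140,100.622) → (149.620,95.010). Open path.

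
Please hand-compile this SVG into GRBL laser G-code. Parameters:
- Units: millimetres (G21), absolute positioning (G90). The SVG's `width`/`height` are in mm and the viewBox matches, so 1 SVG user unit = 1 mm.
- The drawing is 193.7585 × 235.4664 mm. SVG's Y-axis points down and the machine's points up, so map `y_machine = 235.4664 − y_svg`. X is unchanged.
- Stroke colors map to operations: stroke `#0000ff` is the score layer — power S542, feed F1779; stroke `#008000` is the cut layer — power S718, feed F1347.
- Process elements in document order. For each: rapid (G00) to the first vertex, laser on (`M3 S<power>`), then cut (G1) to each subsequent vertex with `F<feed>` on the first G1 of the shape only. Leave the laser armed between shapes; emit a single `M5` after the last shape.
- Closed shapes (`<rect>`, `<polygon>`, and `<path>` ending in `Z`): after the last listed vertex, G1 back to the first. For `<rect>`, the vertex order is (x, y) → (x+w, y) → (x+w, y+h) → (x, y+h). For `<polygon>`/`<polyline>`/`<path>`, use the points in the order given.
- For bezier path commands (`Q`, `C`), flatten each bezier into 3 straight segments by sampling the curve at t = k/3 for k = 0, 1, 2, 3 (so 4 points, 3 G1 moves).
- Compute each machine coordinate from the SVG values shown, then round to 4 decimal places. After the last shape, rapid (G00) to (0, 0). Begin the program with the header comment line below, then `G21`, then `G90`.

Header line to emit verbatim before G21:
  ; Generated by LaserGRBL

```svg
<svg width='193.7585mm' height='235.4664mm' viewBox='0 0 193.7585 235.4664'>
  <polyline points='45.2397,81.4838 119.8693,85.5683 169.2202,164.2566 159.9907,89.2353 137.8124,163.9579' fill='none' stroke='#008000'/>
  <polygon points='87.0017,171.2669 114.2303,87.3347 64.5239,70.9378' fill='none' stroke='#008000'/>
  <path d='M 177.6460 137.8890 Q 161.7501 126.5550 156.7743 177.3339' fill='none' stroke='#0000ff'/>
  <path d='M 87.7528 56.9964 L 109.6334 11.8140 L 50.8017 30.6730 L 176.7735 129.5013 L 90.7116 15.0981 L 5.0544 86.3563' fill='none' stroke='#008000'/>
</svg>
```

1 u = 1 mm; y_m = 235.4664 − y.

[1] `<polyline>` open polyline, #008000→cut S718 F1347: (45.2397,153.9826) → (119.8693,149.8981) → (169.2202,71.2098) → (159.9907,146.2311) → (137.8124,71.5085)

[2] `<polygon>` closed polygon, #008000→cut S718 F1347: (87.0017,64.1995) → (114.2303,148.1317) → (64.5239,164.5286) → (87.0017,64.1995) (closed)

[3] `<path>` quadratic bezier, #0000ff→score S542 F1779: (177.6460,97.5774) → (168.2621,98.2320) → (161.3048,85.0837) → (156.7743,58.1325)

[4] `<path>` open polyline, #008000→cut S718 F1347: (87.7528,178.4700) → (109.6334,223.6524) → (50.8017,204.7934) → (176.7735,105.9651) → (90.7116,220.3683) → (5.0544,149.1101)

; Generated by LaserGRBL
G21
G90
G00 X45.2397 Y153.9826
M3 S718
G1 X119.8693 Y149.8981 F1347
G1 X169.2202 Y71.2098
G1 X159.9907 Y146.2311
G1 X137.8124 Y71.5085
G00 X87.0017 Y64.1995
M3 S718
G1 X114.2303 Y148.1317 F1347
G1 X64.5239 Y164.5286
G1 X87.0017 Y64.1995
G00 X177.6460 Y97.5774
M3 S542
G1 X168.2621 Y98.2320 F1779
G1 X161.3048 Y85.0837
G1 X156.7743 Y58.1325
G00 X87.7528 Y178.4700
M3 S718
G1 X109.6334 Y223.6524 F1347
G1 X50.8017 Y204.7934
G1 X176.7735 Y105.9651
G1 X90.7116 Y220.3683
G1 X5.0544 Y149.1101
M5
G00 X0.0000 Y0.0000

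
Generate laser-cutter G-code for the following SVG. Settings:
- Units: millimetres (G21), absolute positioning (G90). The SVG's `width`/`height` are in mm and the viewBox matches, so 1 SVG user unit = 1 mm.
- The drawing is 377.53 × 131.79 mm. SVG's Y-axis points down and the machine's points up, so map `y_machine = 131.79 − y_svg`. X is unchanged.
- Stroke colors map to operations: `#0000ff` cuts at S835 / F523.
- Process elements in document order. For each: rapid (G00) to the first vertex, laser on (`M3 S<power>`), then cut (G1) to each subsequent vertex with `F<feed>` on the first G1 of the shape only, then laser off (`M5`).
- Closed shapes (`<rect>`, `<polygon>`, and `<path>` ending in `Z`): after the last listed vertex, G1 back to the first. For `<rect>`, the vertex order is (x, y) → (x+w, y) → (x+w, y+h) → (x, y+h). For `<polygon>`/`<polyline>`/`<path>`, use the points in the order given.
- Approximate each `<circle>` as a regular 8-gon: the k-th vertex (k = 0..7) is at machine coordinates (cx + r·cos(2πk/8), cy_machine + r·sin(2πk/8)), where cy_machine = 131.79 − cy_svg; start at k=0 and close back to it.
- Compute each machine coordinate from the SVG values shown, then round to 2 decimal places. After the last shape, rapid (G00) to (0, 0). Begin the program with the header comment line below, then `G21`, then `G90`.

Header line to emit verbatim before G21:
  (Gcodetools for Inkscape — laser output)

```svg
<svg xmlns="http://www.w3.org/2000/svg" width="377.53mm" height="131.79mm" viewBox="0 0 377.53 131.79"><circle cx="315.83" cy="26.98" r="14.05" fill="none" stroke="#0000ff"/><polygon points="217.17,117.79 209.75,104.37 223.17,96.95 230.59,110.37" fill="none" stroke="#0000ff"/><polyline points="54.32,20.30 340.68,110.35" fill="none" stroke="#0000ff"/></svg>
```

viewBox `0 0 377.53 131.79` with mm width/height → 1 unit = 1 mm. Flip: y_m = 131.79 − y_svg.

**Shape 1** — `<circle>` circle, stroke `#0000ff` → cut (S835, F523). Machine vertices: (329.88,104.81) → (325.76,114.74) → (315.83,118.86) → (305.90,114.74) → (301.78,104.81) → (305.90,94.88) → (315.83,90.76) → (325.76,94.88) → (329.88,104.81). Closed: final G1 returns to the first vertex.

**Shape 2** — `<polygon>` regular polygon, stroke `#0000ff` → cut (S835, F523). Machine vertices: (217.17,14.00) → (209.75,27.42) → (223.17,34.84) → (230.59,21.42) → (217.17,14.00). Closed: final G1 returns to the first vertex.

**Shape 3** — `<polyline>` line segment, stroke `#0000ff` → cut (S835, F523). Machine vertices: (54.32,111.49) → (340.68,21.44). Open path.

(Gcodetools for Inkscape — laser output)
G21
G90
G00 X329.88 Y104.81
M3 S835
G1 X325.76 Y114.74 F523
G1 X315.83 Y118.86
G1 X305.90 Y114.74
G1 X301.78 Y104.81
G1 X305.90 Y94.88
G1 X315.83 Y90.76
G1 X325.76 Y94.88
G1 X329.88 Y104.81
M5
G00 X217.17 Y14.00
M3 S835
G1 X209.75 Y27.42 F523
G1 X223.17 Y34.84
G1 X230.59 Y21.42
G1 X217.17 Y14.00
M5
G00 X54.32 Y111.49
M3 S835
G1 X340.68 Y21.44 F523
M5
G00 X0.00 Y0.00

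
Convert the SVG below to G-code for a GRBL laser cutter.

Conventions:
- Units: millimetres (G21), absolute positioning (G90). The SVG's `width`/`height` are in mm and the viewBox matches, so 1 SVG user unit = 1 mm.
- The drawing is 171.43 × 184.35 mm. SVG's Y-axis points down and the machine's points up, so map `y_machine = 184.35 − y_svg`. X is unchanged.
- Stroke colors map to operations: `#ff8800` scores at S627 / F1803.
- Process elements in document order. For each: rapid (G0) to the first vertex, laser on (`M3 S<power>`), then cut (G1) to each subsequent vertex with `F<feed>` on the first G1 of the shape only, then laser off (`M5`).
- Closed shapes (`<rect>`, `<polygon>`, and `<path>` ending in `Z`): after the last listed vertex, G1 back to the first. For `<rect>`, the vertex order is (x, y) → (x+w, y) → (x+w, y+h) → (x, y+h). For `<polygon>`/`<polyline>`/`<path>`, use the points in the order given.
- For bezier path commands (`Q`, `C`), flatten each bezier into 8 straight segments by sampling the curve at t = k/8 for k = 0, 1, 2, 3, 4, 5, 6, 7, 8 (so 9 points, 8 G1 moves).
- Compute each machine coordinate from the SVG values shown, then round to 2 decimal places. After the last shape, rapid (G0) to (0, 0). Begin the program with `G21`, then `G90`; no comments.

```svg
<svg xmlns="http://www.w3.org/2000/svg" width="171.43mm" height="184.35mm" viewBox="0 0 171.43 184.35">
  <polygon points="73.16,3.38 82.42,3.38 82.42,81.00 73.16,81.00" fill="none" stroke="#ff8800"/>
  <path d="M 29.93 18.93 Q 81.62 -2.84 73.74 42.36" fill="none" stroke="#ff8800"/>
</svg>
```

G21
G90
G0 X73.16 Y180.97
M3 S627
G1 X82.42 Y180.97 F1803
G1 X82.42 Y103.35
G1 X73.16 Y103.35
G1 X73.16 Y180.97
M5
G0 X29.93 Y165.42
M3 S627
G1 X41.92 Y169.82 F1803
G1 X52.05 Y172.12
G1 X60.32 Y172.33
G1 X66.73 Y170.45
G1 X71.27 Y166.47
G1 X73.96 Y160.40
G1 X74.78 Y152.24
G1 X73.74 Y141.99
M5
G0 X0.00 Y0.00

1 u = 1 mm; y_m = 184.35 − y.

[1] `<polygon>` rectangle, #ff8800→score S627 F1803: (73.16,180.97) → (82.42,180.97) → (82.42,103.35) → (73.16,103.35) → (73.16,180.97) (closed)

[2] `<path>` quadratic bezier, #ff8800→score S627 F1803: (29.93,165.42) → (41.92,169.82) → (52.05,172.12) → (60.32,172.33) → (66.73,170.45) → (71.27,166.47) → (73.96,160.40) → (74.78,152.24) → (73.74,141.99)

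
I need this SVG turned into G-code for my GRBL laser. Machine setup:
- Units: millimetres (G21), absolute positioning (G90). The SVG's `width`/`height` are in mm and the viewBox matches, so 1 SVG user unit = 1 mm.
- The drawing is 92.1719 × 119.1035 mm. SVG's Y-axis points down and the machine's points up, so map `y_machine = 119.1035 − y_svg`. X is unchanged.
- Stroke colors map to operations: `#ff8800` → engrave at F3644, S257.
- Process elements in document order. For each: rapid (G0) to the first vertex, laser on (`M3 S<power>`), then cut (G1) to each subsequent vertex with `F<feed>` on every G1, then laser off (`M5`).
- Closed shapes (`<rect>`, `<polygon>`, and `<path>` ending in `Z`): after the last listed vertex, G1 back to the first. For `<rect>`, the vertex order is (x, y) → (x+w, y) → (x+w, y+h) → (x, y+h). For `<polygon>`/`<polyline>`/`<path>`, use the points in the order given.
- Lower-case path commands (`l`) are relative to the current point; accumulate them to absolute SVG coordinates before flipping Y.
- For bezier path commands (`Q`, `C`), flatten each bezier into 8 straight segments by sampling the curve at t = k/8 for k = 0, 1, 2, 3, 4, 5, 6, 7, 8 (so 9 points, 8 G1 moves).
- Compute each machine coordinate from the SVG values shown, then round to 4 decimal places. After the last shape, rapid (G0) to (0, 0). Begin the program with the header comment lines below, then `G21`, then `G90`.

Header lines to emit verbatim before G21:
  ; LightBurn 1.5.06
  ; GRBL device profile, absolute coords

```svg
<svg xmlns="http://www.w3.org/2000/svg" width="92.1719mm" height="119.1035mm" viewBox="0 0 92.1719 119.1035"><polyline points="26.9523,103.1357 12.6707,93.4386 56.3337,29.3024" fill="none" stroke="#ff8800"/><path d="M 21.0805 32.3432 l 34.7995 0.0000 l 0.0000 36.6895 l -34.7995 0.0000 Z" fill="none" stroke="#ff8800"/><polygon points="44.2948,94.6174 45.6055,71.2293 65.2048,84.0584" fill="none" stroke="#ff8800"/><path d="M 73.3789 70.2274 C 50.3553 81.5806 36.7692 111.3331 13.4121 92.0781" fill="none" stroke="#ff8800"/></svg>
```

viewBox `0 0 92.1719 119.1035` with mm width/height → 1 unit = 1 mm. Flip: y_m = 119.1035 − y_svg.

**Shape 1** — `<polyline>` open polyline, stroke `#ff8800` → engrave (S257, F3644). Machine vertices: (26.9523,15.9678) → (12.6707,25.6649) → (56.3337,89.8011). Open path.

**Shape 2** — `<path>` rectangle, stroke `#ff8800` → engrave (S257, F3644). Machine vertices: (21.0805,86.7603) → (55.8800,86.7603) → (55.8800,50.0708) → (21.0805,50.0708) → (21.0805,86.7603). Closed: final G1 returns to the first vertex.

**Shape 3** — `<polygon>` regular polygon, stroke `#ff8800` → engrave (S257, F3644). Machine vertices: (44.2948,24.4861) → (45.6055,47.8742) → (65.2048,35.0451) → (44.2948,24.4861). Closed: final G1 returns to the first vertex.

**Shape 4** — `<path>` cubic bezier, stroke `#ff8800` → engrave (S257, F3644). Control points (SVG): P0=(73.3789,70.2274), P1=(50.3553,81.5806), P2=(36.7692,111.3331), P3=(13.4121,92.0781); sampled at t=k/8. Machine vertices: (73.3789,48.8761) → (65.1499,43.8878) → (57.5806,37.9646) → (50.4458,31.8962) → (43.5206,26.4727) → (36.5796,22.4839) → (29.3980,20.7198) → (21.7505,21.9703) → (13.4121,27.0254). Open path.

; LightBurn 1.5.06
; GRBL device profile, absolute coords
G21
G90
G0 X26.9523 Y15.9678
M3 S257
G1 X12.6707 Y25.6649 F3644
G1 X56.3337 Y89.8011 F3644
M5
G0 X21.0805 Y86.7603
M3 S257
G1 X55.8800 Y86.7603 F3644
G1 X55.8800 Y50.0708 F3644
G1 X21.0805 Y50.0708 F3644
G1 X21.0805 Y86.7603 F3644
M5
G0 X44.2948 Y24.4861
M3 S257
G1 X45.6055 Y47.8742 F3644
G1 X65.2048 Y35.0451 F3644
G1 X44.2948 Y24.4861 F3644
M5
G0 X73.3789 Y48.8761
M3 S257
G1 X65.1499 Y43.8878 F3644
G1 X57.5806 Y37.9646 F3644
G1 X50.4458 Y31.8962 F3644
G1 X43.5206 Y26.4727 F3644
G1 X36.5796 Y22.4839 F3644
G1 X29.3980 Y20.7198 F3644
G1 X21.7505 Y21.9703 F3644
G1 X13.4121 Y27.0254 F3644
M5
G0 X0.0000 Y0.0000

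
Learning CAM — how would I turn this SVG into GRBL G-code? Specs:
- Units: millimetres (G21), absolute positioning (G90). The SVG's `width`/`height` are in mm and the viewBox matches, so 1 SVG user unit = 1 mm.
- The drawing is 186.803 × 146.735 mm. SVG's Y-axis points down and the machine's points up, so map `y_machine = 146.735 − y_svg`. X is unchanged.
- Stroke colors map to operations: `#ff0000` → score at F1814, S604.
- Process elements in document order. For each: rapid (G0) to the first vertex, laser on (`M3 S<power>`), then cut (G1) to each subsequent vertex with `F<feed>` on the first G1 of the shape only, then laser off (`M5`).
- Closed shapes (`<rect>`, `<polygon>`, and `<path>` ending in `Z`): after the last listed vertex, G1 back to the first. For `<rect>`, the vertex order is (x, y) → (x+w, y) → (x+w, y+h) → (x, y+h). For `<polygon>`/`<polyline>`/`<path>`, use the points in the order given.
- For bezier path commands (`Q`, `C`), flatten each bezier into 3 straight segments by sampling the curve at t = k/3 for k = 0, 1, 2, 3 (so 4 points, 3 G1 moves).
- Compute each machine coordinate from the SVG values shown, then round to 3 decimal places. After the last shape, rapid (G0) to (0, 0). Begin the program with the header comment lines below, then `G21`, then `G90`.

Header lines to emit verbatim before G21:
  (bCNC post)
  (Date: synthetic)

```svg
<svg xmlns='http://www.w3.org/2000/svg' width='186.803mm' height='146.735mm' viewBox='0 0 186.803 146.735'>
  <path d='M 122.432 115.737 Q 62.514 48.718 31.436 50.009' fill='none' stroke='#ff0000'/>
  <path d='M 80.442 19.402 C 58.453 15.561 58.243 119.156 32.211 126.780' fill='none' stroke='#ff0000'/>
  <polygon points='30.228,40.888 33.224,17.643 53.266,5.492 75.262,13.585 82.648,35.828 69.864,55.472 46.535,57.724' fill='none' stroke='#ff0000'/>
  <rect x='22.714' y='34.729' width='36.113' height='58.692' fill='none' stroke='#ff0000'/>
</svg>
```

Since the viewBox matches the mm dimensions, user units are millimetres directly. The only transform is the Y-flip y_m = 146.735 − y_svg.

Shape 1 is a quadratic bezier drawn with `<path>`. Its stroke #ff0000 means score at S604, F1814. After flipping Y the toolpath is (122.432,30.998) → (85.691,68.087) → (55.359,89.997) → (31.436,96.726).

Shape 2 is a cubic bezier drawn with `<path>`. Its stroke #ff0000 means score at S604, F1814. After flipping Y the toolpath is (80.442,127.333) → (63.950,102.896) → (51.399,52.036) → (32.211,19.955).

Shape 3 is a regular polygon drawn with `<polygon>`. Its stroke #ff0000 means score at S604, F1814. After flipping Y the toolpath is (30.228,105.847) → (33.224,129.092) → (53.266,141.243) → (75.262,133.150) → (82.648,110.907) → (69.864,91.263) → (46.535,89.011) → (30.228,105.847), returning to the start.

Shape 4 is a rectangle drawn with `<rect>`. Its stroke #ff0000 means score at S604, F1814. After flipping Y the toolpath is (22.714,112.006) → (58.827,112.006) → (58.827,53.314) → (22.714,53.314) → (22.714,112.006), returning to the start.

(bCNC post)
(Date: synthetic)
G21
G90
G0 X122.432 Y30.998
M3 S604
G1 X85.691 Y68.087 F1814
G1 X55.359 Y89.997
G1 X31.436 Y96.726
M5
G0 X80.442 Y127.333
M3 S604
G1 X63.950 Y102.896 F1814
G1 X51.399 Y52.036
G1 X32.211 Y19.955
M5
G0 X30.228 Y105.847
M3 S604
G1 X33.224 Y129.092 F1814
G1 X53.266 Y141.243
G1 X75.262 Y133.150
G1 X82.648 Y110.907
G1 X69.864 Y91.263
G1 X46.535 Y89.011
G1 X30.228 Y105.847
M5
G0 X22.714 Y112.006
M3 S604
G1 X58.827 Y112.006 F1814
G1 X58.827 Y53.314
G1 X22.714 Y53.314
G1 X22.714 Y112.006
M5
G0 X0.000 Y0.000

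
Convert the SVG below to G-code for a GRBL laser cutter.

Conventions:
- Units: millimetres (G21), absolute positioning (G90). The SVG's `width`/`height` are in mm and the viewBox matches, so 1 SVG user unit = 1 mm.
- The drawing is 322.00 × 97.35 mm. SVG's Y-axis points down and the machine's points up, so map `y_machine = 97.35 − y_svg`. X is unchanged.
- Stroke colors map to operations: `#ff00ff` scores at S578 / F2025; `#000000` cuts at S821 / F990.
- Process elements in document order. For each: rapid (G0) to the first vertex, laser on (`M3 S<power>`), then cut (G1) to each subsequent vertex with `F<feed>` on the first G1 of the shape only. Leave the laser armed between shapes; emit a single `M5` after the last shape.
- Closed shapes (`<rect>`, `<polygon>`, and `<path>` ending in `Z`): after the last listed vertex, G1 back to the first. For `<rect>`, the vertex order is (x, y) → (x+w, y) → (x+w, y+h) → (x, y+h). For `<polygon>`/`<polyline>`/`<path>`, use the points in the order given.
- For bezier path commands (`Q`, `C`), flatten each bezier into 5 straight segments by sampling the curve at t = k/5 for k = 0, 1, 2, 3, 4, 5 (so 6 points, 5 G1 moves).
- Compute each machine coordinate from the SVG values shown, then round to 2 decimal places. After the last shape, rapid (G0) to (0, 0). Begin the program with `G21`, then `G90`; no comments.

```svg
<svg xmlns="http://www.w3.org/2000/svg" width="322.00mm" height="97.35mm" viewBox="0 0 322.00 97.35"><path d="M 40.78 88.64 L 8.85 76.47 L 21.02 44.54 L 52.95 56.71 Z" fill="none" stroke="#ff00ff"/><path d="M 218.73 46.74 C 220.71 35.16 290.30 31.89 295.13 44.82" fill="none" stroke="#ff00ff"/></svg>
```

1 u = 1 mm; y_m = 97.35 − y.

[1] `<path>` regular polygon, #ff00ff→score S578 F2025: (40.78,8.71) → (8.85,20.88) → (21.02,52.81) → (52.95,40.64) → (40.78,8.71) (closed)

[2] `<path>` cubic bezier, #ff00ff→score S578 F2025: (218.73,50.61) → (226.97,56.50) → (245.09,60.01) → (266.72,60.77) → (285.52,58.41) → (295.13,52.53)

G21
G90
G0 X40.78 Y8.71
M3 S578
G1 X8.85 Y20.88 F2025
G1 X21.02 Y52.81
G1 X52.95 Y40.64
G1 X40.78 Y8.71
G0 X218.73 Y50.61
M3 S578
G1 X226.97 Y56.50 F2025
G1 X245.09 Y60.01
G1 X266.72 Y60.77
G1 X285.52 Y58.41
G1 X295.13 Y52.53
M5
G0 X0.00 Y0.00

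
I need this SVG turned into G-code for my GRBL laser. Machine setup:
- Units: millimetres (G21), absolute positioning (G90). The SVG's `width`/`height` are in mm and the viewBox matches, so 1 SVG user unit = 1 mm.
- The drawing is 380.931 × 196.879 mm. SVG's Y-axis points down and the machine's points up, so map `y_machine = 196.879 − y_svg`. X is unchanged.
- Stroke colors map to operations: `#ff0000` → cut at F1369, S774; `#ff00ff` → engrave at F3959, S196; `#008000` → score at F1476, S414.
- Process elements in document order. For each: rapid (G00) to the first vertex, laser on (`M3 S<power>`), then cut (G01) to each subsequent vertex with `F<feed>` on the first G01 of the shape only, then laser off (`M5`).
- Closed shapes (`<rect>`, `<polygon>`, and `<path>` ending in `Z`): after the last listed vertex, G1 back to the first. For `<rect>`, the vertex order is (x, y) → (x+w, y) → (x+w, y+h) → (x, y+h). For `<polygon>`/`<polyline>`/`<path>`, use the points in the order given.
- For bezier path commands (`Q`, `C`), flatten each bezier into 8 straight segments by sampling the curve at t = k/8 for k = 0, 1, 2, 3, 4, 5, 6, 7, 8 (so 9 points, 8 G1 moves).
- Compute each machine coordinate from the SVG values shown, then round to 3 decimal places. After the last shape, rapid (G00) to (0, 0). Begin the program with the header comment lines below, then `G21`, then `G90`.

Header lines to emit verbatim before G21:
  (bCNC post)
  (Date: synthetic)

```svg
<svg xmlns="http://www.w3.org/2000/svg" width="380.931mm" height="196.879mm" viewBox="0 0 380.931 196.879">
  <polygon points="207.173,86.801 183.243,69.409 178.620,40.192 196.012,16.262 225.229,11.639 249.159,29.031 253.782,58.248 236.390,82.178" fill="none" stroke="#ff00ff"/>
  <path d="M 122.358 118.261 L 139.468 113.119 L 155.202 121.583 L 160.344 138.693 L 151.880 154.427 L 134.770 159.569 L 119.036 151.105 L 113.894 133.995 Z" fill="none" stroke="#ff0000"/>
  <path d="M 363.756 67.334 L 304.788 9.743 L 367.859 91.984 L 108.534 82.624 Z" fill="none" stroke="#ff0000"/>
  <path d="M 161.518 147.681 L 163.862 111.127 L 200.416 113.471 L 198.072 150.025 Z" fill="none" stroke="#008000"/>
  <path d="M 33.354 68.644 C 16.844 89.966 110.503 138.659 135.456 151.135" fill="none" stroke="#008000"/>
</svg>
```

(bCNC post)
(Date: synthetic)
G21
G90
G00 X207.173 Y110.078
M3 S196
G01 X183.243 Y127.470 F3959
G01 X178.620 Y156.687
G01 X196.012 Y180.617
G01 X225.229 Y185.240
G01 X249.159 Y167.848
G01 X253.782 Y138.631
G01 X236.390 Y114.701
G01 X207.173 Y110.078
M5
G00 X122.358 Y78.618
M3 S774
G01 X139.468 Y83.760 F1369
G01 X155.202 Y75.296
G01 X160.344 Y58.186
G01 X151.880 Y42.452
G01 X134.770 Y37.310
G01 X119.036 Y45.774
G01 X113.894 Y62.884
G01 X122.358 Y78.618
M5
G00 X363.756 Y129.545
M3 S774
G01 X304.788 Y187.136 F1369
G01 X367.859 Y104.895
G01 X108.534 Y114.255
G01 X363.756 Y129.545
M5
G00 X161.518 Y49.198
M3 S414
G01 X163.862 Y85.752 F1476
G01 X200.416 Y83.408
G01 X198.072 Y46.854
G01 X161.518 Y49.198
M5
G00 X33.354 Y128.235
M3 S414
G01 X31.978 Y119.080 F1476
G01 X38.833 Y108.105
G01 X51.825 Y96.054
G01 X68.856 Y83.672
G01 X87.831 Y71.705
G01 X106.654 Y60.898
G01 X123.227 Y51.996
G01 X135.456 Y45.744
M5
G00 X0.000 Y0.000

viewBox `0 0 380.931 196.879` with mm width/height → 1 unit = 1 mm. Flip: y_m = 196.879 − y_svg.

**Shape 1** — `<polygon>` regular polygon, stroke `#ff00ff` → engrave (S196, F3959). Machine vertices: (207.173,110.078) → (183.243,127.470) → (178.620,156.687) → (196.012,180.617) → (225.229,185.240) → (249.159,167.848) → (253.782,138.631) → (236.390,114.701) → (207.173,110.078). Closed: final G1 returns to the first vertex.

**Shape 2** — `<path>` regular polygon, stroke `#ff0000` → cut (S774, F1369). Machine vertices: (122.358,78.618) → (139.468,83.760) → (155.202,75.296) → (160.344,58.186) → (151.880,42.452) → (134.770,37.310) → (119.036,45.774) → (113.894,62.884) → (122.358,78.618). Closed: final G1 returns to the first vertex.

**Shape 3** — `<path>` closed polygon, stroke `#ff0000` → cut (S774, F1369). Machine vertices: (363.756,129.545) → (304.788,187.136) → (367.859,104.895) → (108.534,114.255) → (363.756,129.545). Closed: final G1 returns to the first vertex.

**Shape 4** — `<path>` regular polygon, stroke `#008000` → score (S414, F1476). Machine vertices: (161.518,49.198) → (163.862,85.752) → (200.416,83.408) → (198.072,46.854) → (161.518,49.198). Closed: final G1 returns to the first vertex.

**Shape 5** — `<path>` cubic bezier, stroke `#008000` → score (S414, F1476). Control points (SVG): P0=(33.354,68.644), P1=(16.844,89.966), P2=(110.503,138.659), P3=(135.456,151.135); sampled at t=k/8. Machine vertices: (33.354,128.235) → (31.978,119.080) → (38.833,108.105) → (51.825,96.054) → (68.856,83.672) → (87.831,71.705) → (106.654,60.898) → (123.227,51.996) → (135.456,45.744). Open path.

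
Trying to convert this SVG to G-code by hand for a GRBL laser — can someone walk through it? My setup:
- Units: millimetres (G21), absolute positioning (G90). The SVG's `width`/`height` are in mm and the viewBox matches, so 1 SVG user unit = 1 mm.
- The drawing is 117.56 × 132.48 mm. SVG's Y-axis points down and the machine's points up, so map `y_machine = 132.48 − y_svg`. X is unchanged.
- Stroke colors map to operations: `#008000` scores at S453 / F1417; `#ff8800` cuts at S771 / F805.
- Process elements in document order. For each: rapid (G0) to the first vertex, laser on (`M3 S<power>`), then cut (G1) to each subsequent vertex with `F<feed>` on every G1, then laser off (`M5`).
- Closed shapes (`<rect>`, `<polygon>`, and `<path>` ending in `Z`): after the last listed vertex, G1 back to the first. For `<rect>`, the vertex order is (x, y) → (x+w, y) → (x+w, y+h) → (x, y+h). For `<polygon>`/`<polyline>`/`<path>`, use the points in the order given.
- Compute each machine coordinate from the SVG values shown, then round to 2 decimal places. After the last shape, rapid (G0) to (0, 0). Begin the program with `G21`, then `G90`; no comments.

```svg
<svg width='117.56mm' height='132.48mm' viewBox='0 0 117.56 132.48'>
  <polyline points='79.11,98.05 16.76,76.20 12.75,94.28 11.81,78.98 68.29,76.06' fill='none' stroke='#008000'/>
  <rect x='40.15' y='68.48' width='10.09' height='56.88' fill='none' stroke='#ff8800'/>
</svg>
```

G21
G90
G0 X79.11 Y34.43
M3 S453
G1 X16.76 Y56.28 F1417
G1 X12.75 Y38.20 F1417
G1 X11.81 Y53.50 F1417
G1 X68.29 Y56.42 F1417
M5
G0 X40.15 Y64.00
M3 S771
G1 X50.24 Y64.00 F805
G1 X50.24 Y7.12 F805
G1 X40.15 Y7.12 F805
G1 X40.15 Y64.00 F805
M5
G0 X0.00 Y0.00

1 u = 1 mm; y_m = 132.48 − y.

[1] `<polyline>` open polyline, #008000→score S453 F1417: (79.11,34.43) → (16.76,56.28) → (12.75,38.20) → (11.81,53.50) → (68.29,56.42)

[2] `<rect>` rectangle, #ff8800→cut S771 F805: (40.15,64.00) → (50.24,64.00) → (50.24,7.12) → (40.15,7.12) → (40.15,64.00) (closed)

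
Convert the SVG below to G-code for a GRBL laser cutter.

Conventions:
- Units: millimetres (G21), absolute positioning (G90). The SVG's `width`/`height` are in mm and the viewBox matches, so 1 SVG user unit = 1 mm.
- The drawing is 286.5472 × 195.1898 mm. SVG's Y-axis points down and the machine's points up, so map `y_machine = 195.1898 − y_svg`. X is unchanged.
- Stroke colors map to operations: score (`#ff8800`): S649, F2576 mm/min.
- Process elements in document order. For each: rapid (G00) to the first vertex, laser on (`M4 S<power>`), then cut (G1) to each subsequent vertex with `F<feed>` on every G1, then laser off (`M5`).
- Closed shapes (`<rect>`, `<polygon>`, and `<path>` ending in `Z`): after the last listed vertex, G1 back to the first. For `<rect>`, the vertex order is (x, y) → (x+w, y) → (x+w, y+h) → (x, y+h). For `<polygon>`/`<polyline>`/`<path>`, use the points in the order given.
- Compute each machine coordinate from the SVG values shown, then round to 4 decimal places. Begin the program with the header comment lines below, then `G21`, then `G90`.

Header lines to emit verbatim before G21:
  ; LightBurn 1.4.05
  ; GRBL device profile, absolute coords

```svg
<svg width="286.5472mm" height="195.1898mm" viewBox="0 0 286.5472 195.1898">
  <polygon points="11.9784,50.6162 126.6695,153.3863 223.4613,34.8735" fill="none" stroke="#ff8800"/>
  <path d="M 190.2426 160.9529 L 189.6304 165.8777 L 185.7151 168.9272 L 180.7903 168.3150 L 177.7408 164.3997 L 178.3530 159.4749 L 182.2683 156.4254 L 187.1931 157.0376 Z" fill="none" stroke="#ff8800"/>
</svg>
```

viewBox `0 0 286.5472 195.1898` with mm width/height → 1 unit = 1 mm. Flip: y_m = 195.1898 − y_svg.

**Shape 1** — `<polygon>` closed polygon, stroke `#ff8800` → score (S649, F2576). Machine vertices: (11.9784,144.5736) → (126.6695,41.8035) → (223.4613,160.3163) → (11.9784,144.5736). Closed: final G1 returns to the first vertex.

**Shape 2** — `<path>` regular polygon, stroke `#ff8800` → score (S649, F2576). Machine vertices: (190.2426,34.2369) → (189.6304,29.3121) → (185.7151,26.2626) → (180.7903,26.8748) → (177.7408,30.7901) → (178.3530,35.7149) → (182.2683,38.7644) → (187.1931,38.1522) → (190.2426,34.2369). Closed: final G1 returns to the first vertex.

; LightBurn 1.4.05
; GRBL device profile, absolute coords
G21
G90
G00 X11.9784 Y144.5736
M4 S649
G1 X126.6695 Y41.8035 F2576
G1 X223.4613 Y160.3163 F2576
G1 X11.9784 Y144.5736 F2576
M5
G00 X190.2426 Y34.2369
M4 S649
G1 X189.6304 Y29.3121 F2576
G1 X185.7151 Y26.2626 F2576
G1 X180.7903 Y26.8748 F2576
G1 X177.7408 Y30.7901 F2576
G1 X178.3530 Y35.7149 F2576
G1 X182.2683 Y38.7644 F2576
G1 X187.1931 Y38.1522 F2576
G1 X190.2426 Y34.2369 F2576
M5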